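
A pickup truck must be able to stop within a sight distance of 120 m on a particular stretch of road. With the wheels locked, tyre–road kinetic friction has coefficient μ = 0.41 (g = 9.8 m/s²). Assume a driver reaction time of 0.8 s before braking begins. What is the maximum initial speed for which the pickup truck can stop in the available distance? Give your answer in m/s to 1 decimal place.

Maximum speed ≈ 28.0 m/s

a = μg = 0.41 × 9.8 = 4.018 m/s².
Stopping distance: v·t_r + v²/(2a) = 120 with t_r = 0.8 s and a = 4.018 m/s².
So v² + 6.429 v − 964.32 = 0.
Positive root: v = −a·t_r + √((a·t_r)² + 2a·d) = −3.214 + √(10.330 + 964.32) = 28.0054 m/s.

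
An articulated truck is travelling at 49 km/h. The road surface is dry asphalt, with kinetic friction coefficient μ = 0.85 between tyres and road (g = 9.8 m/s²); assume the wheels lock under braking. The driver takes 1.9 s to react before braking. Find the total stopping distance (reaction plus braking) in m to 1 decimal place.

49 km/h ÷ 3.6 = 13.6111 m/s.
a = μg = 0.85 × 9.8 = 8.330 m/s².
Reaction distance = v·t_r = 13.6111 × 1.9 = 25.861 m.
Braking distance = v²/(2a) = 13.6111² / (2 × 8.330) = 185.262 / 16.660 = 11.120 m.
Total = 25.861 + 11.120 = 36.981 m.

Total stopping distance ≈ 37.0 m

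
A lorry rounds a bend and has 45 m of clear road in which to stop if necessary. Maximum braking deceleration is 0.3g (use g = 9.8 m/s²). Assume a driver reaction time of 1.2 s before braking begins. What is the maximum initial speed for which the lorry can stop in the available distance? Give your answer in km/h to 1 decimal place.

a = 0.3 × 9.8 = 2.940 m/s².
Stopping distance: v·t_r + v²/(2a) = 45 with t_r = 1.2 s and a = 2.940 m/s².
So v² + 7.056 v − 264.60 = 0.
Positive root: v = −a·t_r + √((a·t_r)² + 2a·d) = −3.528 + √(12.447 + 264.60) = 13.1167 m/s.
13.1167 m/s × 3.6 = 47.220 km/h.

Maximum speed ≈ 47.2 km/h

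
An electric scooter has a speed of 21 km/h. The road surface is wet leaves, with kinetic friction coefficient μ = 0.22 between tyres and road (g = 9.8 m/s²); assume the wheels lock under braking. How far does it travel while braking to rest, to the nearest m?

21 km/h ÷ 3.6 = 5.8333 m/s.
a = μg = 0.22 × 9.8 = 2.156 m/s².
Braking distance = v²/(2a) = 5.8333² / (2 × 2.156) = 34.027 / 4.312 = 7.891 m.

Braking distance ≈ 8 m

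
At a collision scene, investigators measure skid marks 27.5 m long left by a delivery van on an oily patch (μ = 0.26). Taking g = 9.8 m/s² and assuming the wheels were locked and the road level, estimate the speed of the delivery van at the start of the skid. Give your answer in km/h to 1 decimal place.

Deceleration a = μg = 0.26 × 9.8 = 2.548 m/s².
v = √(2a·d) = √(2 × 2.548 × 27.5) = √140.140 = 11.8381 m/s.
= 11.8381 × 3.6 = 42.617 km/h.

Initial speed ≈ 42.6 km/h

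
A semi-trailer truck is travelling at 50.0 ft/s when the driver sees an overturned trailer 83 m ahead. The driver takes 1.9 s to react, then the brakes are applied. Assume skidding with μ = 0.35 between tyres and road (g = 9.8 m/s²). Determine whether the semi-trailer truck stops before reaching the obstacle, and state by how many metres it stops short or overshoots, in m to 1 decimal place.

Yes — it stops 20.2 m short of the obstacle

50 ft/s × 0.3048 = 15.2400 m/s.
a = μg = 0.35 × 9.8 = 3.430 m/s².
Reaction distance = 15.2400 × 1.9 = 28.956 m.
Braking distance = v²/(2a) = 232.258 / 6.860 = 33.857 m.
Total stopping distance = 28.956 + 33.857 = 62.813 m, vs 83 m available — it stops with 83 − 62.813 = 20.187 m to spare.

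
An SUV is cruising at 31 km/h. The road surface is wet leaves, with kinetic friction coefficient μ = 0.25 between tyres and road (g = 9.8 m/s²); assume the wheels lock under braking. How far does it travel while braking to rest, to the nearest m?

31 km/h ÷ 3.6 = 8.6111 m/s.
a = μg = 0.25 × 9.8 = 2.450 m/s².
Braking distance = v²/(2a) = 8.6111² / (2 × 2.450) = 74.151 / 4.900 = 15.133 m.

Braking distance ≈ 15 m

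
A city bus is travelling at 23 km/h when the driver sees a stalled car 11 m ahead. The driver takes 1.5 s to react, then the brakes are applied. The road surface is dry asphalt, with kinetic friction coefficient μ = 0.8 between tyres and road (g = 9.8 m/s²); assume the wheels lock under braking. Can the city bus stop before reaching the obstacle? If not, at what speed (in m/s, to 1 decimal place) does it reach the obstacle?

23 km/h ÷ 3.6 = 6.3889 m/s.
a = μg = 0.8 × 9.8 = 7.840 m/s².
Reaction distance = 6.3889 × 1.5 = 9.583 m.
Braking distance needed to stop: v²/(2a) = 40.818 / 15.680 = 2.603 m, so total needed = 9.583 + 2.603 = 12.186 m > 11 m — it cannot stop.
Distance remaining when braking begins: 11 − 9.583 = 1.417 m.
v² = v₀² − 2a·d = 40.818 − 2 × 7.840 × 1.417 = 18.599 m²/s².
v = √18.599 = 4.313 m/s.

No — it strikes the obstacle at 4.3 m/s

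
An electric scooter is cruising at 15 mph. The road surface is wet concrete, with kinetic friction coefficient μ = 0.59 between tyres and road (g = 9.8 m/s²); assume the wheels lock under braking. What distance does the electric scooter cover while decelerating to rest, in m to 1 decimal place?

15 mph × 0.44704 = 6.7056 m/s.
a = μg = 0.59 × 9.8 = 5.782 m/s².
Braking distance = v²/(2a) = 6.7056² / (2 × 5.782) = 44.965 / 11.564 = 3.888 m.

Braking distance ≈ 3.9 m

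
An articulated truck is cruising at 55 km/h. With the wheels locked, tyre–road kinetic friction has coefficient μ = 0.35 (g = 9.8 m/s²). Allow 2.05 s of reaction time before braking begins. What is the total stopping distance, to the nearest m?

Total stopping distance ≈ 65 m

55 km/h ÷ 3.6 = 15.2778 m/s.
a = μg = 0.35 × 9.8 = 3.430 m/s².
Reaction distance = v·t_r = 15.2778 × 2.05 = 31.319 m.
Braking distance = v²/(2a) = 15.2778² / (2 × 3.430) = 233.411 / 6.860 = 34.025 m.
Total = 31.319 + 34.025 = 65.344 m.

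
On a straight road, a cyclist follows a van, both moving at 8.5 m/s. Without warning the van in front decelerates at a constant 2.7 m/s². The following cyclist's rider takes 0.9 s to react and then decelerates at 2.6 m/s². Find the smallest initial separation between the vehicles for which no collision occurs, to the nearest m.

Minimum gap ≈ 8 m

Leader travels v²/(2a_L) = 72.250 / 5.400 = 13.380 m before stopping.
Follower covers v·t_r = 8.5000 × 0.9 = 7.650 m while reacting, then v²/(2a_F) = 72.250 / 5.200 = 13.894 m while braking, for a total of 7.650 + 13.894 = 21.544 m.
Since a_F ≤ a_L and the follower starts braking later, the follower is never slower than the leader, so the closest approach is when both have stopped.
Minimum gap = 21.544 − 13.380 = 8.164 m.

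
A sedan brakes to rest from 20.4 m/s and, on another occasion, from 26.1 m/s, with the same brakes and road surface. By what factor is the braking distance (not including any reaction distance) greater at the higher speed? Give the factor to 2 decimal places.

Factor ≈ 1.64

Braking distance d = v²/(2a), so with a fixed, d ∝ v².
Factor = (26.1/20.4)² = 1.2794² = 1.6369.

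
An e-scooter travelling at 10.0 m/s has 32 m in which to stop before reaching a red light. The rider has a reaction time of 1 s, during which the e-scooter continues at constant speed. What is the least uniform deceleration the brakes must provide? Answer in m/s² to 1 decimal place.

Distance covered during reaction = 10.0000 × 1 = 10.000 m.
Distance available for braking: 32 − 10.000 = 22.000 m.
v² = 2a·d ⇒ a = v²/(2d) = 10.0000² / (2 × 22.000) = 100.000 / 44.000 = 2.2727 m/s².

Required deceleration ≈ 2.3 m/s²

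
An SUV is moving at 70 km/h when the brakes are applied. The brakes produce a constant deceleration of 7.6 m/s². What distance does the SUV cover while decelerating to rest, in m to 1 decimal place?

70 km/h ÷ 3.6 = 19.4444 m/s.
Braking distance = v²/(2a) = 19.4444² / (2 × 7.600) = 378.085 / 15.200 = 24.874 m.

Braking distance ≈ 24.9 m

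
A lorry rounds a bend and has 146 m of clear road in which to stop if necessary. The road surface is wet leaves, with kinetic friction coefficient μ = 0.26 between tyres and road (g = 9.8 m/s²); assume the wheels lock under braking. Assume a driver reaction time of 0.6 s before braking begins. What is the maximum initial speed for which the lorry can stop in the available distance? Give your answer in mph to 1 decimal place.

a = μg = 0.26 × 9.8 = 2.548 m/s².
Stopping distance: v·t_r + v²/(2a) = 146 with t_r = 0.6 s and a = 2.548 m/s².
So v² + 3.058 v − 744.02 = 0.
Positive root: v = −a·t_r + √((a·t_r)² + 2a·d) = −1.529 + √(2.338 + 744.02) = 25.7906 m/s.
25.7906 m/s ÷ 0.44704 = 57.692 mph.

Maximum speed ≈ 57.7 mph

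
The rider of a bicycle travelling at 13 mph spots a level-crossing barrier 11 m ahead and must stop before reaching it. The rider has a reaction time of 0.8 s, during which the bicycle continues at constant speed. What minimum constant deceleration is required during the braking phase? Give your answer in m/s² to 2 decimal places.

Required deceleration ≈ 2.66 m/s²

13 mph × 0.44704 = 5.8115 m/s.
Distance covered during reaction = 5.8115 × 0.8 = 4.649 m.
Distance available for braking: 11 − 4.649 = 6.351 m.
v² = 2a·d ⇒ a = v²/(2d) = 5.8115² / (2 × 6.351) = 33.774 / 12.702 = 2.6590 m/s².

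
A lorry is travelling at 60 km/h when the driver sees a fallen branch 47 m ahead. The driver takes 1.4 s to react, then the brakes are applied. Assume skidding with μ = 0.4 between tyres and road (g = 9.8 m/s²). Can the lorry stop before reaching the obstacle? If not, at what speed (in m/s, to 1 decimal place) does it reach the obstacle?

No — it strikes the obstacle at 9.6 m/s

60 km/h ÷ 3.6 = 16.6667 m/s.
a = μg = 0.4 × 9.8 = 3.920 m/s².
Reaction distance = 16.6667 × 1.4 = 23.333 m.
Braking distance needed to stop: v²/(2a) = 277.779 / 7.840 = 35.431 m, so total needed = 23.333 + 35.431 = 58.764 m > 47 m — it cannot stop.
Distance remaining when braking begins: 47 − 23.333 = 23.667 m.
v² = v₀² − 2a·d = 277.779 − 2 × 3.920 × 23.667 = 92.230 m²/s².
v = √92.230 = 9.604 m/s.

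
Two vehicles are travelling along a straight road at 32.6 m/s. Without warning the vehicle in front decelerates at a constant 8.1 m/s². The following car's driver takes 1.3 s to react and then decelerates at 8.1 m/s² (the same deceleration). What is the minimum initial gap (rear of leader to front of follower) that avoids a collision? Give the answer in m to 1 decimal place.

Leader travels v²/(2a_L) = 1062.760 / 16.200 = 65.602 m before stopping.
Follower covers v·t_r = 32.6000 × 1.3 = 42.380 m while reacting, then v²/(2a_F) = 1062.760 / 16.200 = 65.602 m while braking, for a total of 42.380 + 65.602 = 107.982 m.
Since a_F ≤ a_L and the follower starts braking later, the follower is never slower than the leader, so the closest approach is when both have stopped.
Minimum gap = 107.982 − 65.602 = 42.380 m.

Minimum gap ≈ 42.4 m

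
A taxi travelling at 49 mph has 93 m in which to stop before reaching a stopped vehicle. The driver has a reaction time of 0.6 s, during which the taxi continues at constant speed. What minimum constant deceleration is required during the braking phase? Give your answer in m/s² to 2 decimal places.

49 mph × 0.44704 = 21.9050 m/s.
Distance covered during reaction = 21.9050 × 0.6 = 13.143 m.
Distance available for braking: 93 − 13.143 = 79.857 m.
v² = 2a·d ⇒ a = v²/(2d) = 21.9050² / (2 × 79.857) = 479.829 / 159.714 = 3.0043 m/s².

Required deceleration ≈ 3.00 m/s²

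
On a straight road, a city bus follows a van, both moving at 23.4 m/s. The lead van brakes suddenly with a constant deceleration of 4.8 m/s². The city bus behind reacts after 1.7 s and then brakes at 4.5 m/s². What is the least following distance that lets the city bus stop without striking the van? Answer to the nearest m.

Minimum gap ≈ 44 m

Leader travels v²/(2a_L) = 547.560 / 9.600 = 57.037 m before stopping.
Follower covers v·t_r = 23.4000 × 1.7 = 39.780 m while reacting, then v²/(2a_F) = 547.560 / 9.000 = 60.840 m while braking, for a total of 39.780 + 60.840 = 100.620 m.
Since a_F ≤ a_L and the follower starts braking later, the follower is never slower than the leader, so the closest approach is when both have stopped.
Minimum gap = 100.620 − 57.037 = 43.583 m.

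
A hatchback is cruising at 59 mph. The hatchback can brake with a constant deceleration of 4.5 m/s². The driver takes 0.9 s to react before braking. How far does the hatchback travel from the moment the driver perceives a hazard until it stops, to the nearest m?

59 mph × 0.44704 = 26.3754 m/s.
Reaction distance = v·t_r = 26.3754 × 0.9 = 23.738 m.
Braking distance = v²/(2a) = 26.3754² / (2 × 4.500) = 695.662 / 9.000 = 77.296 m.
Total = 23.738 + 77.296 = 101.034 m.

Total stopping distance ≈ 101 m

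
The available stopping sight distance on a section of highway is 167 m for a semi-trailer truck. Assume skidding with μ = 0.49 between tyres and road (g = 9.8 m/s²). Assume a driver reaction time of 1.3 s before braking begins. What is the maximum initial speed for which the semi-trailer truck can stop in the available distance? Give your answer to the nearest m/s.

a = μg = 0.49 × 9.8 = 4.802 m/s².
Stopping distance: v·t_r + v²/(2a) = 167 with t_r = 1.3 s and a = 4.802 m/s².
So v² + 12.485 v − 1603.87 = 0.
Positive root: v = −a·t_r + √((a·t_r)² + 2a·d) = −6.243 + √(38.975 + 1603.87) = 34.2890 m/s.

Maximum speed ≈ 34 m/s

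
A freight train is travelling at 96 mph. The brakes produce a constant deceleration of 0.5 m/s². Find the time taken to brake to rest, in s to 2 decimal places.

Braking time ≈ 85.83 s

96 mph × 0.44704 = 42.9158 m/s.
Braking time = v/a = 42.9158 / 0.500 = 85.832 s.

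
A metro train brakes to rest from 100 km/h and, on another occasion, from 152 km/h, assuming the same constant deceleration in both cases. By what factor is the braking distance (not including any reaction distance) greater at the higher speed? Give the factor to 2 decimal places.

Factor ≈ 2.31

Braking distance d = v²/(2a), so with a fixed, d ∝ v².
Factor = (152/100)² = 1.5200² = 2.3104.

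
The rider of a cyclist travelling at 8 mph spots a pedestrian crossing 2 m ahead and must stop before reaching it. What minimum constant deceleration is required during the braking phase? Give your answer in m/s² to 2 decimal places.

Required deceleration ≈ 3.20 m/s²

8 mph × 0.44704 = 3.5763 m/s.
v² = 2a·d ⇒ a = v²/(2d) = 3.5763² / (2 × 2.000) = 12.790 / 4.000 = 3.1975 m/s².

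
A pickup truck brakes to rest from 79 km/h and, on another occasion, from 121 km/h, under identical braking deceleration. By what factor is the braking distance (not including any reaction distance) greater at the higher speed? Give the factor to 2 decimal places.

Factor ≈ 2.35

Braking distance d = v²/(2a), so with a fixed, d ∝ v².
Factor = (121/79)² = 1.5316² = 2.3458.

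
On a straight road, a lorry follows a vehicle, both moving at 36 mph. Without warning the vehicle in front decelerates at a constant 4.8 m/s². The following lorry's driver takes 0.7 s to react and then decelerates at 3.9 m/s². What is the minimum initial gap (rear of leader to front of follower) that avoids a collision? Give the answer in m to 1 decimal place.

36 mph × 0.44704 = 16.0934 m/s.
Leader travels v²/(2a_L) = 258.998 / 9.600 = 26.979 m before stopping.
Follower covers v·t_r = 16.0934 × 0.7 = 11.265 m while reacting, then v²/(2a_F) = 258.998 / 7.800 = 33.205 m while braking, for a total of 11.265 + 33.205 = 44.470 m.
Since a_F ≤ a_L and the follower starts braking later, the follower is never slower than the leader, so the closest approach is when both have stopped.
Minimum gap = 44.470 − 26.979 = 17.491 m.

Minimum gap ≈ 17.5 m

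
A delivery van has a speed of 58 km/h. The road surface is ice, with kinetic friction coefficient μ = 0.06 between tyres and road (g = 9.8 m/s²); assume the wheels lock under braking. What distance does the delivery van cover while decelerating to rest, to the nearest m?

Braking distance ≈ 221 m

58 km/h ÷ 3.6 = 16.1111 m/s.
a = μg = 0.06 × 9.8 = 0.588 m/s².
Braking distance = v²/(2a) = 16.1111² / (2 × 0.588) = 259.568 / 1.176 = 220.721 m.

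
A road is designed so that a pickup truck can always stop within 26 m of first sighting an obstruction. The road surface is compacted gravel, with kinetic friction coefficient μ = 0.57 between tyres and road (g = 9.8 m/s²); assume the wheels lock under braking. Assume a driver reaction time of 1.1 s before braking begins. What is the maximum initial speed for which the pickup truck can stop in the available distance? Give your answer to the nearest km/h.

a = μg = 0.57 × 9.8 = 5.586 m/s².
Stopping distance: v·t_r + v²/(2a) = 26 with t_r = 1.1 s and a = 5.586 m/s².
So v² + 12.289 v − 290.47 = 0.
Positive root: v = −a·t_r + √((a·t_r)² + 2a·d) = −6.145 + √(37.761 + 290.47) = 11.9721 m/s.
11.9721 m/s × 3.6 = 43.100 km/h.

Maximum speed ≈ 43 km/h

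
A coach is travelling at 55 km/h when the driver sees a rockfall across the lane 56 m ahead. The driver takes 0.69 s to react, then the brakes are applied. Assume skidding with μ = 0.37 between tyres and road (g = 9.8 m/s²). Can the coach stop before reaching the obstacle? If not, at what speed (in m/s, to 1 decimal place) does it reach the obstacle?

Yes — it stops about 13.3 m short of the obstacle, so it never reaches it

55 km/h ÷ 3.6 = 15.2778 m/s.
a = μg = 0.37 × 9.8 = 3.626 m/s².
Reaction distance = 15.2778 × 0.69 = 10.542 m.
Braking distance = v²/(2a) = 233.411 / 7.252 = 32.186 m.
Total stopping distance = 10.542 + 32.186 = 42.728 m, vs 56 m available — it stops with 56 − 42.728 = 13.272 m to spare.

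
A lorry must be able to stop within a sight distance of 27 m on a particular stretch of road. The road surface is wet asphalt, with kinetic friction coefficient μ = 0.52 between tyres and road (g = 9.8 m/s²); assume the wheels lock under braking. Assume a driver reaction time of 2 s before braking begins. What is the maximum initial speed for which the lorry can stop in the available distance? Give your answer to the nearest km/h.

Maximum speed ≈ 33 km/h

a = μg = 0.52 × 9.8 = 5.096 m/s².
Stopping distance: v·t_r + v²/(2a) = 27 with t_r = 2 s and a = 5.096 m/s².
So v² + 20.384 v − 275.18 = 0.
Positive root: v = −a·t_r + √((a·t_r)² + 2a·d) = −10.192 + √(103.877 + 275.18) = 9.2774 m/s.
9.2774 m/s × 3.6 = 33.399 km/h.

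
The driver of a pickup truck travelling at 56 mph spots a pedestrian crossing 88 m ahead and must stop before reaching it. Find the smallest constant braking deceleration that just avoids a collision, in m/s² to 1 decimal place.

Required deceleration ≈ 3.6 m/s²

56 mph × 0.44704 = 25.0342 m/s.
v² = 2a·d ⇒ a = v²/(2d) = 25.0342² / (2 × 88.000) = 626.711 / 176.000 = 3.5609 m/s².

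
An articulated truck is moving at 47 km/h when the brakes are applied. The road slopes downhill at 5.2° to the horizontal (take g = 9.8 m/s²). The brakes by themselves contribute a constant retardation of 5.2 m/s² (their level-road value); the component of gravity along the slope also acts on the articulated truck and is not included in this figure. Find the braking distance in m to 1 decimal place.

47 km/h ÷ 3.6 = 13.0556 m/s.
Gravity along the downhill slope reduces the braking deceleration: a_eff = 5.200 − 9.8·sin 5.2° = 5.200 − 0.888 = 4.312 m/s².
Braking distance = v²/(2a) = 13.0556² / (2 × 4.312) = 170.449 / 8.624 = 19.764 m.

Braking distance ≈ 19.8 m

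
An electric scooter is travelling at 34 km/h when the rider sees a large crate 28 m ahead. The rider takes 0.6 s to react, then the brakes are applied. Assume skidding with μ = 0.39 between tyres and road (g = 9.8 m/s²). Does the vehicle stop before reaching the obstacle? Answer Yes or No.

34 km/h ÷ 3.6 = 9.4444 m/s.
a = μg = 0.39 × 9.8 = 3.822 m/s².
Reaction distance = 9.4444 × 0.6 = 5.667 m.
Braking distance = v²/(2a) = 89.197 / 7.644 = 11.669 m.
Total stopping distance = 5.667 + 11.669 = 17.336 m, vs 28 m available — it stops with 28 − 17.336 = 10.664 m to spare.

Yes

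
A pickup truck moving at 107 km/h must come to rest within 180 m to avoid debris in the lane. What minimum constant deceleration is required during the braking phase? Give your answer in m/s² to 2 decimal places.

Required deceleration ≈ 2.45 m/s²

107 km/h ÷ 3.6 = 29.7222 m/s.
v² = 2a·d ⇒ a = v²/(2d) = 29.7222² / (2 × 180.000) = 883.409 / 360.000 = 2.4539 m/s².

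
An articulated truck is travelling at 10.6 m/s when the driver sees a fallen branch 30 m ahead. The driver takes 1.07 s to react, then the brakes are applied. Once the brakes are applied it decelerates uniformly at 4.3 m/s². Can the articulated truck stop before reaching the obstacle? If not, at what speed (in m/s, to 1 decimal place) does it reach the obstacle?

Yes — it stops about 5.6 m short of the obstacle, so it never reaches it

Reaction distance = 10.6000 × 1.07 = 11.342 m.
Braking distance = v²/(2a) = 112.360 / 8.600 = 13.065 m.
Total stopping distance = 11.342 + 13.065 = 24.407 m, vs 30 m available — it stops with 30 − 24.407 = 5.593 m to spare.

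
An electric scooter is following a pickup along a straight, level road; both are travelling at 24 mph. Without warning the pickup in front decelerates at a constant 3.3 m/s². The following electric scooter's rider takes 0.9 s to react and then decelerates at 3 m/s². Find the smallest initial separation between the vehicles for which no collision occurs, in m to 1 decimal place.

24 mph × 0.44704 = 10.7290 m/s.
Leader travels v²/(2a_L) = 115.111 / 6.600 = 17.441 m before stopping.
Follower covers v·t_r = 10.7290 × 0.9 = 9.656 m while reacting, then v²/(2a_F) = 115.111 / 6.000 = 19.185 m while braking, for a total of 9.656 + 19.185 = 28.841 m.
Since a_F ≤ a_L and the follower starts braking later, the follower is never slower than the leader, so the closest approach is when both have stopped.
Minimum gap = 28.841 − 17.441 = 11.400 m.

Minimum gap ≈ 11.4 m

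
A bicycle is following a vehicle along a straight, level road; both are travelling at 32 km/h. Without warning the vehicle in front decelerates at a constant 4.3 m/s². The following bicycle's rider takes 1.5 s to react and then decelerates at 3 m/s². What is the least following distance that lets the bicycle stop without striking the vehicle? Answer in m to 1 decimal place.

32 km/h ÷ 3.6 = 8.8889 m/s.
Leader travels v²/(2a_L) = 79.013 / 8.600 = 9.188 m before stopping.
Follower covers v·t_r = 8.8889 × 1.5 = 13.333 m while reacting, then v²/(2a_F) = 79.013 / 6.000 = 13.169 m while braking, for a total of 13.333 + 13.169 = 26.502 m.
Since a_F ≤ a_L and the follower starts braking later, the follower is never slower than the leader, so the closest approach is when both have stopped.
Minimum gap = 26.502 − 9.188 = 17.314 m.

Minimum gap ≈ 17.3 m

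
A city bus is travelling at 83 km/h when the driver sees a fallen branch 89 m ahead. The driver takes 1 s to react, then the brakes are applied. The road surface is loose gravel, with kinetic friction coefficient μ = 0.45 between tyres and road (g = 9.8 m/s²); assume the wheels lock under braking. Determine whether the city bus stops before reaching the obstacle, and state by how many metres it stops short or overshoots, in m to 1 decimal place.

Yes — it stops 5.7 m short of the obstacle

83 km/h ÷ 3.6 = 23.0556 m/s.
a = μg = 0.45 × 9.8 = 4.410 m/s².
Reaction distance = 23.0556 × 1 = 23.056 m.
Braking distance = v²/(2a) = 531.561 / 8.820 = 60.268 m.
Total stopping distance = 23.056 + 60.268 = 83.324 m, vs 89 m available — it stops with 89 − 83.324 = 5.676 m to spare.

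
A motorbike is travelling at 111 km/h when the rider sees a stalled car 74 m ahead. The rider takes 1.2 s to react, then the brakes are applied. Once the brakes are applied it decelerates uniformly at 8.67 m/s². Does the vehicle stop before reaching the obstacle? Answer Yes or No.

No

111 km/h ÷ 3.6 = 30.8333 m/s.
Reaction distance = 30.8333 × 1.2 = 37.000 m.
Braking distance = v²/(2a) = 950.692 / 17.340 = 54.827 m.
Total stopping distance = 37.000 + 54.827 = 91.827 m, vs 74 m available — it cannot stop in time and overshoots by 91.827 − 74 = 17.827 m.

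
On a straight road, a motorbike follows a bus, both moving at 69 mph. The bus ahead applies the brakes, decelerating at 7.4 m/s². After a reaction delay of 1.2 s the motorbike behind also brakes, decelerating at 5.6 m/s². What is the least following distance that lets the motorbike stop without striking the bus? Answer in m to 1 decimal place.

Minimum gap ≈ 57.7 m

69 mph × 0.44704 = 30.8458 m/s.
Leader travels v²/(2a_L) = 951.463 / 14.800 = 64.288 m before stopping.
Follower covers v·t_r = 30.8458 × 1.2 = 37.015 m while reacting, then v²/(2a_F) = 951.463 / 11.200 = 84.952 m while braking, for a total of 37.015 + 84.952 = 121.967 m.
Since a_F ≤ a_L and the follower starts braking later, the follower is never slower than the leader, so the closest approach is when both have stopped.
Minimum gap = 121.967 − 64.288 = 57.679 m.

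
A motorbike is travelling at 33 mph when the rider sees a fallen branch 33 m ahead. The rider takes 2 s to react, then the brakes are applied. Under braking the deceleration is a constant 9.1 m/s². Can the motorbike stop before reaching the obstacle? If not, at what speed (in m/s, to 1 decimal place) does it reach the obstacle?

33 mph × 0.44704 = 14.7523 m/s.
Reaction distance = 14.7523 × 2 = 29.505 m.
Braking distance needed to stop: v²/(2a) = 217.630 / 18.200 = 11.958 m, so total needed = 29.505 + 11.958 = 41.463 m > 33 m — it cannot stop.
Distance remaining when braking begins: 33 − 29.505 = 3.495 m.
v² = v₀² − 2a·d = 217.630 − 2 × 9.100 × 3.495 = 154.021 m²/s².
v = √154.021 = 12.411 m/s.

No — it strikes the obstacle at 12.4 m/s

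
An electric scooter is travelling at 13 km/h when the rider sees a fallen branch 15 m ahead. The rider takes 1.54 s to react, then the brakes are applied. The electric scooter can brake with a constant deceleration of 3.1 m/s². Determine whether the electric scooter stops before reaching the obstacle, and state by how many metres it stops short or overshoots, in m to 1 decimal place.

13 km/h ÷ 3.6 = 3.6111 m/s.
Reaction distance = 3.6111 × 1.54 = 5.561 m.
Braking distance = v²/(2a) = 13.040 / 6.200 = 2.103 m.
Total stopping distance = 5.561 + 2.103 = 7.664 m, vs 15 m available — it stops with 15 − 7.664 = 7.336 m to spare.

Yes — it stops 7.3 m short of the obstacle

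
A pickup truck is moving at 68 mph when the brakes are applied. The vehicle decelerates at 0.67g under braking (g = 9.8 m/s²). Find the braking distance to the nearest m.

68 mph × 0.44704 = 30.3987 m/s.
a = 0.67 × 9.8 = 6.566 m/s².
Braking distance = v²/(2a) = 30.3987² / (2 × 6.566) = 924.081 / 13.132 = 70.369 m.

Braking distance ≈ 70 m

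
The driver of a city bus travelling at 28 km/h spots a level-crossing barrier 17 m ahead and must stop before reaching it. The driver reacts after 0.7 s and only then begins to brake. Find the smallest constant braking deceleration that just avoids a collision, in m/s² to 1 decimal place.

28 km/h ÷ 3.6 = 7.7778 m/s.
Distance covered during reaction = 7.7778 × 0.7 = 5.444 m.
Distance available for braking: 17 − 5.444 = 11.556 m.
v² = 2a·d ⇒ a = v²/(2d) = 7.7778² / (2 × 11.556) = 60.494 / 23.112 = 2.6174 m/s².

Required deceleration ≈ 2.6 m/s²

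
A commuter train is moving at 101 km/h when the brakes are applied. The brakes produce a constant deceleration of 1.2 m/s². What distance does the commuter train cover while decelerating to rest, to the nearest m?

Braking distance ≈ 328 m

101 km/h ÷ 3.6 = 28.0556 m/s.
Braking distance = v²/(2a) = 28.0556² / (2 × 1.200) = 787.117 / 2.400 = 327.965 m.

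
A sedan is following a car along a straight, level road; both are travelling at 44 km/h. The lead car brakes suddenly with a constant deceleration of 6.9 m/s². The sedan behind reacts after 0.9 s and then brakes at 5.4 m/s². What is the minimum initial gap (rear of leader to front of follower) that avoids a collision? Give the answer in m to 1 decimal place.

Minimum gap ≈ 14.0 m

44 km/h ÷ 3.6 = 12.2222 m/s.
Leader travels v²/(2a_L) = 149.382 / 13.800 = 10.825 m before stopping.
Follower covers v·t_r = 12.2222 × 0.9 = 11.000 m while reacting, then v²/(2a_F) = 149.382 / 10.800 = 13.832 m while braking, for a total of 11.000 + 13.832 = 24.832 m.
Since a_F ≤ a_L and the follower starts braking later, the follower is never slower than the leader, so the closest approach is when both have stopped.
Minimum gap = 24.832 − 10.825 = 14.007 m.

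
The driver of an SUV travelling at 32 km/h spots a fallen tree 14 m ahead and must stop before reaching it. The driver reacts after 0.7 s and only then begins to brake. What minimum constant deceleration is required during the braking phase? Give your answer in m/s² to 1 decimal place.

Required deceleration ≈ 5.1 m/s²

32 km/h ÷ 3.6 = 8.8889 m/s.
Distance covered during reaction = 8.8889 × 0.7 = 6.222 m.
Distance available for braking: 14 − 6.222 = 7.778 m.
v² = 2a·d ⇒ a = v²/(2d) = 8.8889² / (2 × 7.778) = 79.013 / 15.556 = 5.0793 m/s².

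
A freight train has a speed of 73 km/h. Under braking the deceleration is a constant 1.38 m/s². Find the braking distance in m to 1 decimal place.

Braking distance ≈ 149.0 m

73 km/h ÷ 3.6 = 20.2778 m/s.
Braking distance = v²/(2a) = 20.2778² / (2 × 1.380) = 411.189 / 2.760 = 148.982 m.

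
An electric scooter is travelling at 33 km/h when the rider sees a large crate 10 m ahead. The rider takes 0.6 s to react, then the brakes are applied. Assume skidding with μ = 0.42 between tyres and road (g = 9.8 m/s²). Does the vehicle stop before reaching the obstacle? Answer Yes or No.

33 km/h ÷ 3.6 = 9.1667 m/s.
a = μg = 0.42 × 9.8 = 4.116 m/s².
Reaction distance = 9.1667 × 0.6 = 5.500 m.
Braking distance = v²/(2a) = 84.028 / 8.232 = 10.207 m.
Total stopping distance = 5.500 + 10.207 = 15.707 m, vs 10 m available — it cannot stop in time and overshoots by 15.707 − 10 = 5.707 m.

No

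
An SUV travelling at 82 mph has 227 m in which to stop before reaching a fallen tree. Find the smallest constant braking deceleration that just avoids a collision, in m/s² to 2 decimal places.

Required deceleration ≈ 2.96 m/s²

82 mph × 0.44704 = 36.6573 m/s.
v² = 2a·d ⇒ a = v²/(2d) = 36.6573² / (2 × 227.000) = 1343.758 / 454.000 = 2.9598 m/s².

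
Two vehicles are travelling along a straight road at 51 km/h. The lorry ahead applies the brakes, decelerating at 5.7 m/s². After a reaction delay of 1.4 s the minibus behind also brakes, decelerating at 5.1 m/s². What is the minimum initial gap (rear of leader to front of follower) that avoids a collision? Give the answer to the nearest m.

Minimum gap ≈ 22 m

51 km/h ÷ 3.6 = 14.1667 m/s.
Leader travels v²/(2a_L) = 200.695 / 11.400 = 17.605 m before stopping.
Follower covers v·t_r = 14.1667 × 1.4 = 19.833 m while reacting, then v²/(2a_F) = 200.695 / 10.200 = 19.676 m while braking, for a total of 19.833 + 19.676 = 39.509 m.
Since a_F ≤ a_L and the follower starts braking later, the follower is never slower than the leader, so the closest approach is when both have stopped.
Minimum gap = 39.509 − 17.605 = 21.904 m.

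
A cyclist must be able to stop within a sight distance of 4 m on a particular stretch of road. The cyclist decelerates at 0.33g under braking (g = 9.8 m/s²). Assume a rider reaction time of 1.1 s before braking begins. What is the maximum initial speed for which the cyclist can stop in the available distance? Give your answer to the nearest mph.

Maximum speed ≈ 6 mph

a = 0.33 × 9.8 = 3.234 m/s².
Stopping distance: v·t_r + v²/(2a) = 4 with t_r = 1.1 s and a = 3.234 m/s².
So v² + 7.115 v − 25.87 = 0.
Positive root: v = −a·t_r + √((a·t_r)² + 2a·d) = −3.557 + √(12.652 + 25.87) = 2.6496 m/s.
2.6496 m/s ÷ 0.44704 = 5.927 mph.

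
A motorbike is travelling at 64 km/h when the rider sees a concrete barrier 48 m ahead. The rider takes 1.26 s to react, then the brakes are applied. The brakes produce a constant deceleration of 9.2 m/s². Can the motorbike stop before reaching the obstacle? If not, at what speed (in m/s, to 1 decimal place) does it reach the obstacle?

Yes — it stops about 8.4 m short of the obstacle, so it never reaches it

64 km/h ÷ 3.6 = 17.7778 m/s.
Reaction distance = 17.7778 × 1.26 = 22.400 m.
Braking distance = v²/(2a) = 316.050 / 18.400 = 17.177 m.
Total stopping distance = 22.400 + 17.177 = 39.577 m, vs 48 m available — it stops with 48 − 39.577 = 8.423 m to spare.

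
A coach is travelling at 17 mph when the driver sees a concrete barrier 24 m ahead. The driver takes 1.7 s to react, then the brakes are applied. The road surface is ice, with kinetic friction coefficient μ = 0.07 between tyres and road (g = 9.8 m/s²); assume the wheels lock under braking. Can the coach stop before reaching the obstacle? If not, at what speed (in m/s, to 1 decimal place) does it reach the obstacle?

17 mph × 0.44704 = 7.5997 m/s.
a = μg = 0.07 × 9.8 = 0.686 m/s².
Reaction distance = 7.5997 × 1.7 = 12.919 m.
Braking distance needed to stop: v²/(2a) = 57.755 / 1.372 = 42.095 m, so total needed = 12.919 + 42.095 = 55.014 m > 24 m — it cannot stop.
Distance remaining when braking begins: 24 − 12.919 = 11.081 m.
v² = v₀² − 2a·d = 57.755 − 2 × 0.686 × 11.081 = 42.552 m²/s².
v = √42.552 = 6.523 m/s.

No — it strikes the obstacle at 6.5 m/s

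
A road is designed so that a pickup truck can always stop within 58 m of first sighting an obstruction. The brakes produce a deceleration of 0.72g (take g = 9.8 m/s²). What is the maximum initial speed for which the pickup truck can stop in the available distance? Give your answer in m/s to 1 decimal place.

Maximum speed ≈ 28.6 m/s

a = 0.72 × 9.8 = 7.056 m/s².
v²/(2a) = d ⇒ v = √(2 × 7.056 × 58) = √818.50 = 28.6094 m/s.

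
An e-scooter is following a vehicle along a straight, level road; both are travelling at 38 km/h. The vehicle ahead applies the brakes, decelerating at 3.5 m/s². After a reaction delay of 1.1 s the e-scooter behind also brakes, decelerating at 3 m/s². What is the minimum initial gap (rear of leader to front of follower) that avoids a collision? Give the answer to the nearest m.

Minimum gap ≈ 14 m

38 km/h ÷ 3.6 = 10.5556 m/s.
Leader travels v²/(2a_L) = 111.421 / 7.000 = 15.917 m before stopping.
Follower covers v·t_r = 10.5556 × 1.1 = 11.611 m while reacting, then v²/(2a_F) = 111.421 / 6.000 = 18.570 m while braking, for a total of 11.611 + 18.570 = 30.181 m.
Since a_F ≤ a_L and the follower starts braking later, the follower is never slower than the leader, so the closest approach is when both have stopped.
Minimum gap = 30.181 − 15.917 = 14.264 m.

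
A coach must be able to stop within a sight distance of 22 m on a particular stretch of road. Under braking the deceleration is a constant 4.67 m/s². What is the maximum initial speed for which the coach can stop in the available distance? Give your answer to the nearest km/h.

Maximum speed ≈ 52 km/h

v²/(2a) = d ⇒ v = √(2 × 4.670 × 22) = √205.48 = 14.3346 m/s.
14.3346 m/s × 3.6 = 51.605 km/h.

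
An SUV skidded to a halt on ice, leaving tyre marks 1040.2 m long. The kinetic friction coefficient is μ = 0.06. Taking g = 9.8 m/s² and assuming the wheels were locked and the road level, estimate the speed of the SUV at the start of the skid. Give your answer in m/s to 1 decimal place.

Initial speed ≈ 35.0 m/s

Deceleration a = μg = 0.06 × 9.8 = 0.588 m/s².
v = √(2a·d) = √(2 × 0.588 × 1040.2) = √1223.275 = 34.9753 m/s.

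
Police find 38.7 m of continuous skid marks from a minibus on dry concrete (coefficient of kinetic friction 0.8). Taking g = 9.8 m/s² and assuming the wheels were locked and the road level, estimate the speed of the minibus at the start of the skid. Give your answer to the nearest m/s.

Initial speed ≈ 25 m/s

Deceleration a = μg = 0.8 × 9.8 = 7.840 m/s².
v = √(2a·d) = √(2 × 7.840 × 38.7) = √606.816 = 24.6336 m/s.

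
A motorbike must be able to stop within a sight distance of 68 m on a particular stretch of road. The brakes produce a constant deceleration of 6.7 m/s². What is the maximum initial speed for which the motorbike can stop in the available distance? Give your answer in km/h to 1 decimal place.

Maximum speed ≈ 108.7 km/h

v²/(2a) = d ⇒ v = √(2 × 6.700 × 68) = √911.20 = 30.1861 m/s.
30.1861 m/s × 3.6 = 108.670 km/h.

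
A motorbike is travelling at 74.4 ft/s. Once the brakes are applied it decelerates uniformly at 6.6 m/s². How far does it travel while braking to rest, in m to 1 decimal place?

74.4 ft/s × 0.3048 = 22.6771 m/s.
Braking distance = v²/(2a) = 22.6771² / (2 × 6.600) = 514.251 / 13.200 = 38.958 m.

Braking distance ≈ 39.0 m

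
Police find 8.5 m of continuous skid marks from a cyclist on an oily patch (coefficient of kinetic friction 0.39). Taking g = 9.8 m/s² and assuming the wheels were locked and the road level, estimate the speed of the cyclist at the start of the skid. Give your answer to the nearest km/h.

Initial speed ≈ 29 km/h

Deceleration a = μg = 0.39 × 9.8 = 3.822 m/s².
v = √(2a·d) = √(2 × 3.822 × 8.5) = √64.974 = 8.0606 m/s.
= 8.0606 × 3.6 = 29.018 km/h.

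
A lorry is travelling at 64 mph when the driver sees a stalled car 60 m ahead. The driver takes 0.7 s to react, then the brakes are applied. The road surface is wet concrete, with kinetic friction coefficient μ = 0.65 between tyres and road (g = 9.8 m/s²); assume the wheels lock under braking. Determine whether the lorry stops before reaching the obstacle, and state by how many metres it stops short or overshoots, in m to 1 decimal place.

No — it overshoots by 24.3 m

64 mph × 0.44704 = 28.6106 m/s.
a = μg = 0.65 × 9.8 = 6.370 m/s².
Reaction distance = 28.6106 × 0.7 = 20.027 m.
Braking distance = v²/(2a) = 818.566 / 12.740 = 64.252 m.
Total stopping distance = 20.027 + 64.252 = 84.279 m, vs 60 m available — it cannot stop in time and overshoots by 84.279 − 60 = 24.279 m.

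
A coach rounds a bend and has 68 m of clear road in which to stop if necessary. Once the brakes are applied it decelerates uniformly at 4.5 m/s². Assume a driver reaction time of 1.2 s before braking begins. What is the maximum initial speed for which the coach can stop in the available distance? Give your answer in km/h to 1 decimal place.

Maximum speed ≈ 71.7 km/h

Stopping distance: v·t_r + v²/(2a) = 68 with t_r = 1.2 s and a = 4.500 m/s².
So v² + 10.800 v − 612.00 = 0.
Positive root: v = −a·t_r + √((a·t_r)² + 2a·d) = −5.400 + √(29.160 + 612.00) = 19.9211 m/s.
19.9211 m/s × 3.6 = 71.716 km/h.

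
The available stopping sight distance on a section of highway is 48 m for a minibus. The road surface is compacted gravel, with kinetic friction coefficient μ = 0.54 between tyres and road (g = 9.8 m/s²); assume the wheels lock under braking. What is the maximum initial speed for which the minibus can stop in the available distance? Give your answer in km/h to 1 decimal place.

a = μg = 0.54 × 9.8 = 5.292 m/s².
v²/(2a) = d ⇒ v = √(2 × 5.292 × 48) = √508.03 = 22.5395 m/s.
22.5395 m/s × 3.6 = 81.142 km/h.

Maximum speed ≈ 81.1 km/h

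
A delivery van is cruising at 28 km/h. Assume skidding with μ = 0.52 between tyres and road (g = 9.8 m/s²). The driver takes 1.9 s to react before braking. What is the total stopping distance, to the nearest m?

28 km/h ÷ 3.6 = 7.7778 m/s.
a = μg = 0.52 × 9.8 = 5.096 m/s².
Reaction distance = v·t_r = 7.7778 × 1.9 = 14.778 m.
Braking distance = v²/(2a) = 7.7778² / (2 × 5.096) = 60.494 / 10.192 = 5.935 m.
Total = 14.778 + 5.935 = 20.713 m.

Total stopping distance ≈ 21 m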